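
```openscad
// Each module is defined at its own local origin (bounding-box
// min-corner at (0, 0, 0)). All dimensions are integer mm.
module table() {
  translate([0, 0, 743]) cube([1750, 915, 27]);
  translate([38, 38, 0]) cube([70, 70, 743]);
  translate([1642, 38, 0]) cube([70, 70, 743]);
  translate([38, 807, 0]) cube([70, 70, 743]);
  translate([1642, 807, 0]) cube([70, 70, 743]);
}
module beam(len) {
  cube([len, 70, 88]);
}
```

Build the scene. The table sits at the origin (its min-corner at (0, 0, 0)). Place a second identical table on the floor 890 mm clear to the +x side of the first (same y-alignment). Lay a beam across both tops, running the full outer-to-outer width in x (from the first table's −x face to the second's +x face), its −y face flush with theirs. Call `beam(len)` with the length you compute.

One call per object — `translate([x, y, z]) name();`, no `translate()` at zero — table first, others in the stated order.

table();
translate([2640, 0, 0]) table();
translate([0, 0, 770]) beam(4390);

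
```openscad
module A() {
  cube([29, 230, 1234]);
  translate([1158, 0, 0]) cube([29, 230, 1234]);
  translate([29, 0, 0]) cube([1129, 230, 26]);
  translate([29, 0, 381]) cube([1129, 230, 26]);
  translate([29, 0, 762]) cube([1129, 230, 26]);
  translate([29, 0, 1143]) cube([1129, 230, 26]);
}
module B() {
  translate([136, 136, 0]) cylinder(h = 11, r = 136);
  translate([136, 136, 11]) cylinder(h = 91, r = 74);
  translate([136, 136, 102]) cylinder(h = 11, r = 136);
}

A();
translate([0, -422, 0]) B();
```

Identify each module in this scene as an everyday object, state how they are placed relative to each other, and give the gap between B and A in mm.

A is a bookshelf. B is a spool. The spool is on the floor beside the bookshelf on its −y side. The gap between the spool and the bookshelf is 150 mm.

The spool's nearest face is 150 mm from the bookshelf's −y face.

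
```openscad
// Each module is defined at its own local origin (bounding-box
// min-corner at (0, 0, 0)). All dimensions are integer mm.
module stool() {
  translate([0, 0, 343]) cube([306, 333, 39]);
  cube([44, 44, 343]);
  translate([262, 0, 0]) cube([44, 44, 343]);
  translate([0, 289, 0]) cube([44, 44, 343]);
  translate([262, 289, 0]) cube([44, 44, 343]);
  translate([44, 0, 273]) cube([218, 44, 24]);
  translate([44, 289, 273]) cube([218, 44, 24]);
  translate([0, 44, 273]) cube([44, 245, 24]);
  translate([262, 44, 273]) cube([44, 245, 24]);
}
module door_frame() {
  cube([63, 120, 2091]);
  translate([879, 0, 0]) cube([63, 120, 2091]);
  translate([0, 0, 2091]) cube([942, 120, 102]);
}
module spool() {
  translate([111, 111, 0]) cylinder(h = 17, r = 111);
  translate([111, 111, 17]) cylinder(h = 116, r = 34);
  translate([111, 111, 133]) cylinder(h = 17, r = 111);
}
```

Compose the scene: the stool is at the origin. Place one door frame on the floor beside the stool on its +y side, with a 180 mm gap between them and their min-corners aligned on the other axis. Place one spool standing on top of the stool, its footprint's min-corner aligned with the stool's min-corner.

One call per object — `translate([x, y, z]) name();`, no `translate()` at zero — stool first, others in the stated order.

stool();
translate([0, 513, 0]) door_frame();
translate([0, 0, 382]) spool();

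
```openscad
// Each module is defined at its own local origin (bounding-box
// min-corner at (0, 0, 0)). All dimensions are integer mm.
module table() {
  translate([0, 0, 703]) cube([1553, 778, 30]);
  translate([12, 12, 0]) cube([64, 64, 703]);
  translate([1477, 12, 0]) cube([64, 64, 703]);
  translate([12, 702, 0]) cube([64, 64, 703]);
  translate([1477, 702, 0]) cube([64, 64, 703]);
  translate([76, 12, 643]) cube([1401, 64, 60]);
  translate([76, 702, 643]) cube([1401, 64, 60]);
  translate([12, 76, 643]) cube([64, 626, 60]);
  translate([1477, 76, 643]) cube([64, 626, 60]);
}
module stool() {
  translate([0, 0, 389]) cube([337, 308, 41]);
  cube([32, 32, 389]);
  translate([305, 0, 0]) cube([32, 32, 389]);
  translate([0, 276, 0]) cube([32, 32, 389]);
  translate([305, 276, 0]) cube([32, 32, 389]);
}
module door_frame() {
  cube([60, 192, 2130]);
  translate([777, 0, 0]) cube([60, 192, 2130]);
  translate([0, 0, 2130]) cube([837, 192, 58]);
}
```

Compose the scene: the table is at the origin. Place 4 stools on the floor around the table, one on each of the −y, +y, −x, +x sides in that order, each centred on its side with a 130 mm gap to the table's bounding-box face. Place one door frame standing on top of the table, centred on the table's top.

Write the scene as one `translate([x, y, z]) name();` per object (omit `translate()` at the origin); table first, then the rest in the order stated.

table();
translate([608, -438, 0]) stool();
translate([608, 908, 0]) stool();
translate([-467, 235, 0]) stool();
translate([1683, 235, 0]) stool();
translate([358, 293, 733]) door_frame();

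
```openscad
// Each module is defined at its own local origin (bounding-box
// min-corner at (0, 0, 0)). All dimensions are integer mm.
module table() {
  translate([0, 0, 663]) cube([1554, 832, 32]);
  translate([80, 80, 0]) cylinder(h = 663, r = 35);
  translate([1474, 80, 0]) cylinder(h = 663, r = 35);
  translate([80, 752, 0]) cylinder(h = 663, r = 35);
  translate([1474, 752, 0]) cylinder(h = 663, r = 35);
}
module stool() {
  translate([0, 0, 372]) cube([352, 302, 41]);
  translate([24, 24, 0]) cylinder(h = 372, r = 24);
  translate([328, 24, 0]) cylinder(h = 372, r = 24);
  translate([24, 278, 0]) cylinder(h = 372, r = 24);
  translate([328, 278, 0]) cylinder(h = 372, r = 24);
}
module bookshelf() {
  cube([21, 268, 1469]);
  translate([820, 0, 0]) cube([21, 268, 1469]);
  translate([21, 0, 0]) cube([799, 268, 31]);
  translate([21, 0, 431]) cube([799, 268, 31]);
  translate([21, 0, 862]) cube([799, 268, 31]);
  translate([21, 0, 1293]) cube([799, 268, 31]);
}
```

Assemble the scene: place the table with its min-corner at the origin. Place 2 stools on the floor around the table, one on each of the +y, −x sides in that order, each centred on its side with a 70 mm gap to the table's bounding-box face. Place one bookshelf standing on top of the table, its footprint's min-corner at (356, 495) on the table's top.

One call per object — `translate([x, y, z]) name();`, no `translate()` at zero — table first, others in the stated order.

table();
translate([601, 902, 0]) stool();
translate([-422, 265, 0]) stool();
translate([356, 495, 695]) bookshelf();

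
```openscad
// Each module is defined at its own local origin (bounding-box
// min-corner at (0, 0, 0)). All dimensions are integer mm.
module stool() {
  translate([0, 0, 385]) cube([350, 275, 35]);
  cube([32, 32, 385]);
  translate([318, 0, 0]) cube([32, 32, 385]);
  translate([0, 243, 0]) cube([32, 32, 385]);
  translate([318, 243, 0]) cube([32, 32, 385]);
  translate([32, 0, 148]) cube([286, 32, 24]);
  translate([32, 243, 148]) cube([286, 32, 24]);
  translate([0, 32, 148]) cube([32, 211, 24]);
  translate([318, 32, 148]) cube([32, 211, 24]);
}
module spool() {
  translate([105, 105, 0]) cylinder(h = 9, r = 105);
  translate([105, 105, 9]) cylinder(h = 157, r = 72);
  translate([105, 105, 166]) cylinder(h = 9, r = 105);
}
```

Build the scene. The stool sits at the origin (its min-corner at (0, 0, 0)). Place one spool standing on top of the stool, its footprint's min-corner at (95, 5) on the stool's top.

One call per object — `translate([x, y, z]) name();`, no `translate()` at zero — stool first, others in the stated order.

stool();
translate([95, 5, 420]) spool();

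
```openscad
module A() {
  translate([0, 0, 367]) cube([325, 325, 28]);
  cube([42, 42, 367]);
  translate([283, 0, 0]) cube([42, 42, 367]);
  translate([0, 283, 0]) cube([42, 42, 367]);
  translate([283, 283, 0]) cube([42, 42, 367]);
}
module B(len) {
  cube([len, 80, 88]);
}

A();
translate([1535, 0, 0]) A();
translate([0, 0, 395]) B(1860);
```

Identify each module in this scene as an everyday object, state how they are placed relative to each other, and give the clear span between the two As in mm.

A is a stool. B is a beam. A beam spans the tops of two stools. The clear span between the two stools is 1210 mm.

Second stool starts at x = 1535; first ends at x = 325; clear span = 1535 − 325 = 1210 mm.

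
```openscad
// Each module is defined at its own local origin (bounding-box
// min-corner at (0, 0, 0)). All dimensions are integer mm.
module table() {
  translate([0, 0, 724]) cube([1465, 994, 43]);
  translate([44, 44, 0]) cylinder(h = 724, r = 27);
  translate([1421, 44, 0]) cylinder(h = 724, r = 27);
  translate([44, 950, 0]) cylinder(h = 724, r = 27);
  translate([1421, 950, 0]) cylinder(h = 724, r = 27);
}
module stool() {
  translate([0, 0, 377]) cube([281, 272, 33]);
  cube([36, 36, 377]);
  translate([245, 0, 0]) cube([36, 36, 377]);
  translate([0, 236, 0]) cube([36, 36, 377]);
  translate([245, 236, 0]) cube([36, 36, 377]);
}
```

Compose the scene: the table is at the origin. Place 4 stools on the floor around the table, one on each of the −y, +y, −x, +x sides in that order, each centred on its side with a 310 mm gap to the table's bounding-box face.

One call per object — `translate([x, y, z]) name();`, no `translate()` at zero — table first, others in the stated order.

table();
translate([592, -582, 0]) stool();
translate([592, 1304, 0]) stool();
translate([-591, 361, 0]) stool();
translate([1775, 361, 0]) stool();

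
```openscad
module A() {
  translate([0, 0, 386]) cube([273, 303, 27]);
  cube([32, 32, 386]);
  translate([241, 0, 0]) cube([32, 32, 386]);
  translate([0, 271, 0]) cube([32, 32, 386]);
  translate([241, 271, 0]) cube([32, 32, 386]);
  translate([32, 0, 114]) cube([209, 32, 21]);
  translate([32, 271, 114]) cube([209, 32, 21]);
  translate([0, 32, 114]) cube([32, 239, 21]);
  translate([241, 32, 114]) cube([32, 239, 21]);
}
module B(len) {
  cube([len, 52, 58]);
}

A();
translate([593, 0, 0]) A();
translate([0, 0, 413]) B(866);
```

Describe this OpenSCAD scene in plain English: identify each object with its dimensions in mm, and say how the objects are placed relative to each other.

A is a four-legged stool. The seat is a 273×303×27 mm slab whose top surface is at z = 413 mm; four square legs, each 32×32 mm in cross-section, run from the floor (z = 0) to the underside of the seat, each flush with a corner of the seat. Four stretchers, 32 mm wide and 21 mm tall, connect adjacent legs with their undersides at z = 114 mm, each running between the inner faces of the legs it joins and aligned with the legs' outer faces on the other axis.

B is a rectangular beam 866 mm long (x), 52 mm deep (y), 58 mm thick (z).

The beam spans the tops of two stools placed 320 mm apart, resting at z = 413 mm.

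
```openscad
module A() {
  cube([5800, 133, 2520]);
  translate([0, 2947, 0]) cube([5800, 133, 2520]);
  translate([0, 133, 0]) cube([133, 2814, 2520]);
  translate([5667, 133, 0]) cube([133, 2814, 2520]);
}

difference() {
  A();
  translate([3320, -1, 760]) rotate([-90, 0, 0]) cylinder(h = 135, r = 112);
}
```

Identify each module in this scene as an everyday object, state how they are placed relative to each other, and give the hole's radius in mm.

The subtracted cylinder has r = 112 mm.

A is a house frame. The house frame has a circular hole through its front wall. The hole's radius is 112 mm.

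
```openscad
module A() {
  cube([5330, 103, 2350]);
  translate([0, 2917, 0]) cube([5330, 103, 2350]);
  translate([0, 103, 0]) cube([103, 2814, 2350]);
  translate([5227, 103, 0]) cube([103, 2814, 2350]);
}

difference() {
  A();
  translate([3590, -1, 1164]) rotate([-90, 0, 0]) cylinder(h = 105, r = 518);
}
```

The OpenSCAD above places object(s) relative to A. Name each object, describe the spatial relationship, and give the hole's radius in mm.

A is a house frame. The house frame has a circular hole through its front wall. The hole's radius is 518 mm.

The subtracted cylinder has r = 518 mm.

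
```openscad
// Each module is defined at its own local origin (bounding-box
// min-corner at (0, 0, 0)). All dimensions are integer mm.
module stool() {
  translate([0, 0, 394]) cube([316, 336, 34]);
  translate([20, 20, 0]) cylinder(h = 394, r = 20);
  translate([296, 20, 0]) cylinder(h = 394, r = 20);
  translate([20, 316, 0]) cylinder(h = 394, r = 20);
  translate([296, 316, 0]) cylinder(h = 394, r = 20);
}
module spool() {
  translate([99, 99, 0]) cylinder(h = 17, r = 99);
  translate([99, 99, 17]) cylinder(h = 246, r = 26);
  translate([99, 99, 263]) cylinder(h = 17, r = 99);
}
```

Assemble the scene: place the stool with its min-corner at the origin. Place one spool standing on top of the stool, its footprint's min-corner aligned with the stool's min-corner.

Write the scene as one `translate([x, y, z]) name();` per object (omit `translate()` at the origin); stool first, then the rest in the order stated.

stool();
translate([0, 0, 428]) spool();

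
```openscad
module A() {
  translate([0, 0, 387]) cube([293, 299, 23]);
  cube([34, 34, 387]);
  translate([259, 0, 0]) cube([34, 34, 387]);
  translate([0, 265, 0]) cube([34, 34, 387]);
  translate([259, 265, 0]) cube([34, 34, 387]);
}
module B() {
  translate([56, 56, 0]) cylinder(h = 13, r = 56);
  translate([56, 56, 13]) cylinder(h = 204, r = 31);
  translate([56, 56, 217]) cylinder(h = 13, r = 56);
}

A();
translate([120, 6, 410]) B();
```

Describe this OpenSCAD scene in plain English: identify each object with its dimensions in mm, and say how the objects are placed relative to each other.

A is a four-legged stool. The seat is 293×299 mm, 23 mm thick, top at z = 410 mm. It stands on four square legs, each 34×34 mm in cross-section, from z = 0 to the seat underside, each flush with a corner of the seat.

B is a spool: two coaxial disc flanges of radius 56 mm and thickness 13 mm, joined by a core cylinder of radius 31 mm and height 204 mm. The lower flange rests on z = 0 and the three cylinders share a vertical axis.

The spool is on top of the stool.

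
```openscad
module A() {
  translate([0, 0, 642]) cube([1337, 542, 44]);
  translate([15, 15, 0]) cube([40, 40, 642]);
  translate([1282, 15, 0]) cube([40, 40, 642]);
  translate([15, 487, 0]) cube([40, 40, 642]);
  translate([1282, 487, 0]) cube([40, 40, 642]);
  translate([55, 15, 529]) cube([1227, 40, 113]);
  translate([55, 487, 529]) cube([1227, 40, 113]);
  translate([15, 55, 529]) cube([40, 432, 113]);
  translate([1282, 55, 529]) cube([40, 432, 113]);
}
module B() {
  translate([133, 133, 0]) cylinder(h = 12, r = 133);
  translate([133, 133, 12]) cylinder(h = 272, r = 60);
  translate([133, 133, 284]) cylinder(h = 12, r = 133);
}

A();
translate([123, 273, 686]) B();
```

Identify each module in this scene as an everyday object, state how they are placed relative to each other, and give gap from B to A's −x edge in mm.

The spool's min-x is at 123; the table's min-x is 0; gap = 123 mm.

A is a table. B is a spool. The spool is on top of the table. The gap from the spool to the table's −x edge is 123 mm.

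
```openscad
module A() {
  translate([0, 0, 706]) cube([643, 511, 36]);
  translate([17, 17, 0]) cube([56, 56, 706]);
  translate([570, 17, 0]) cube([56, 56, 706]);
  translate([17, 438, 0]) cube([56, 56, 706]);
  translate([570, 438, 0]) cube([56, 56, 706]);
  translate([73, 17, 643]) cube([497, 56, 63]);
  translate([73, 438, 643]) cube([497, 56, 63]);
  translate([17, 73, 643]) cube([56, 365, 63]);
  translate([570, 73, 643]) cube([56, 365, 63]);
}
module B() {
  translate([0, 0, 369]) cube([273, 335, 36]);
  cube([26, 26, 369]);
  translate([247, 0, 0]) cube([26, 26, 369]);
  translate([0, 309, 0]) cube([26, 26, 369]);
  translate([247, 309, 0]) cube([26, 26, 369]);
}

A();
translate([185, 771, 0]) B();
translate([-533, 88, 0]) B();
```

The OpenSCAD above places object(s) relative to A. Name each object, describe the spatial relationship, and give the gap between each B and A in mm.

A is a table. B is a stool. Two stools sit around the table at the +y, −x sides. The gap between each stool and the table is 260 mm.

Each stool's nearest face is 260 mm from the table's bounding box.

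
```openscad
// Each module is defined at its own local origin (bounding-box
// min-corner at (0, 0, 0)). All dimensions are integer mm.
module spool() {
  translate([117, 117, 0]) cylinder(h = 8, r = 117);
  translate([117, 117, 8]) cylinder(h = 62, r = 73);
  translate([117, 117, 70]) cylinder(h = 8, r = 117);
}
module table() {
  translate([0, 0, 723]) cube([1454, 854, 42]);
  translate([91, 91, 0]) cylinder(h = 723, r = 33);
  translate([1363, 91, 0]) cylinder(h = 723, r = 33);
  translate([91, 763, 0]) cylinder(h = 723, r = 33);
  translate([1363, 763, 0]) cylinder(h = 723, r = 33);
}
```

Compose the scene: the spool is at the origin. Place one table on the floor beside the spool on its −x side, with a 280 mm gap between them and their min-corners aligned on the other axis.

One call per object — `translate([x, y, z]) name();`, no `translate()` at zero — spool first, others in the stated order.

spool();
translate([-1734, 0, 0]) table();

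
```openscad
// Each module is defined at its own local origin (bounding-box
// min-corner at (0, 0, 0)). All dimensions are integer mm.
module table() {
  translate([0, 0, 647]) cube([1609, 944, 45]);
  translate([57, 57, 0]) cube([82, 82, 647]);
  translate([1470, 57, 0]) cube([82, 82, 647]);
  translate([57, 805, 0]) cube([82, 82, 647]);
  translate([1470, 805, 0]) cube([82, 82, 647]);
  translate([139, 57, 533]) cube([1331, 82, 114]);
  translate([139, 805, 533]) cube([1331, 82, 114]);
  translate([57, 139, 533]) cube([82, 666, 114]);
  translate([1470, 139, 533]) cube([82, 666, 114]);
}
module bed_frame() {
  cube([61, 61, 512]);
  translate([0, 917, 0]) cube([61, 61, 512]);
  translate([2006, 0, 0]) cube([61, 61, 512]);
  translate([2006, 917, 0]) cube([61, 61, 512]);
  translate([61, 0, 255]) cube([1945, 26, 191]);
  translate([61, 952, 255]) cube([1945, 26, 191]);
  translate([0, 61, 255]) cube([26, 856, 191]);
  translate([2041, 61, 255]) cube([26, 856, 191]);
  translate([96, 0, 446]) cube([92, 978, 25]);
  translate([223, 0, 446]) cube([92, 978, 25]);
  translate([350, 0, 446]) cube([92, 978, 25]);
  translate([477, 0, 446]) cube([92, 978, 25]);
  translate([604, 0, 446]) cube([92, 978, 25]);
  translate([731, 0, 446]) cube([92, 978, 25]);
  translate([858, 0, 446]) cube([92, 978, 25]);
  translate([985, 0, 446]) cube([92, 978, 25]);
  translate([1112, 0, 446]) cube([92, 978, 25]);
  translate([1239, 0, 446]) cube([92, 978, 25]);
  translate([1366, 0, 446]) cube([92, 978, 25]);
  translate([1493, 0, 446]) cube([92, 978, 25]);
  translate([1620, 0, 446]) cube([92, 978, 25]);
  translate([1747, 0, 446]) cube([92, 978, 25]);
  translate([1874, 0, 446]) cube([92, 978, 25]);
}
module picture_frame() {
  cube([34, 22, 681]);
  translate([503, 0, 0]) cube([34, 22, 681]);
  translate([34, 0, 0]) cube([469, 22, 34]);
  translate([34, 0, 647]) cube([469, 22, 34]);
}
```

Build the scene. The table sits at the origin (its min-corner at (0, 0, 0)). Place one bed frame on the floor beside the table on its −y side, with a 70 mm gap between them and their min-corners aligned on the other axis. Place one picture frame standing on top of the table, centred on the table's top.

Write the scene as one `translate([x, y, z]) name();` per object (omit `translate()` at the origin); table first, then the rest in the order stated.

table();
translate([0, -1048, 0]) bed_frame();
translate([536, 461, 692]) picture_frame();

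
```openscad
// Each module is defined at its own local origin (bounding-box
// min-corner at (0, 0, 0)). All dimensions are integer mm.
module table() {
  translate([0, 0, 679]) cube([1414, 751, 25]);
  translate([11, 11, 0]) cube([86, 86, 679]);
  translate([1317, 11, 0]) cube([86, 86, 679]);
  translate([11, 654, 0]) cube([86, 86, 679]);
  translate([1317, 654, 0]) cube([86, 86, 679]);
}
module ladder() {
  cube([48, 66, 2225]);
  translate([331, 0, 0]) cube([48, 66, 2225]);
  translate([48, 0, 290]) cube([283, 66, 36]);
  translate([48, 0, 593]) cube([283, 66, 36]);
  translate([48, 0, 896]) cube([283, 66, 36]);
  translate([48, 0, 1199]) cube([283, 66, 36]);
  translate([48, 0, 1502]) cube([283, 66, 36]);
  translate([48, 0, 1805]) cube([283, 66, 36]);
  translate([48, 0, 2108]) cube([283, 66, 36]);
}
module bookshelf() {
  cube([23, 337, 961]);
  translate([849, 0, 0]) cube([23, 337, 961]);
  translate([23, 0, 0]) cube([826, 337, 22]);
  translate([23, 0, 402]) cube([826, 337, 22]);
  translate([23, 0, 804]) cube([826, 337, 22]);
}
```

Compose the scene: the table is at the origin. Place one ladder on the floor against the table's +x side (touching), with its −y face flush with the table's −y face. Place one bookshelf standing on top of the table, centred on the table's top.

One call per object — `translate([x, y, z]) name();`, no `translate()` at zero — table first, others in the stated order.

table();
translate([1414, 0, 0]) ladder();
translate([271, 207, 704]) bookshelf();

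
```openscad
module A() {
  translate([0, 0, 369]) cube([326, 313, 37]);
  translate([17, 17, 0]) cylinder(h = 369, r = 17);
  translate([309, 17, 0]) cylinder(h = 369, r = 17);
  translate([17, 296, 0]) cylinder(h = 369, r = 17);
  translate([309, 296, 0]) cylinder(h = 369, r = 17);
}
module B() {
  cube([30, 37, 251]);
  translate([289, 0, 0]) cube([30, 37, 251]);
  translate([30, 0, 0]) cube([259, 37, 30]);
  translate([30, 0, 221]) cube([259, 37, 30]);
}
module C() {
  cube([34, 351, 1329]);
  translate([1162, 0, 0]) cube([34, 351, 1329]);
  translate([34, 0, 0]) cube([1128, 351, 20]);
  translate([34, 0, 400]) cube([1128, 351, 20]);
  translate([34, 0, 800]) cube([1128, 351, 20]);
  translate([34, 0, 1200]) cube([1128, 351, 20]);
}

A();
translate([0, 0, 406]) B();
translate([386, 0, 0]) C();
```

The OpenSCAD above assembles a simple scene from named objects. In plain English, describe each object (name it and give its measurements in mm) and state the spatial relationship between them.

A is a simple wooden stool: a rectangular seat 326 mm (x) by 313 mm (y), 37 mm thick, top face at z = 406 mm, on four round legs, each 34 mm in diameter. The legs rest on z = 0, each leg's axis is inset half a diameter from the nearest pair of seat edges (so the leg's bounding box is flush with the corner).

B is a picture frame with a 259×191 mm rectangular opening (x by z) and a uniform 30 mm border on every side. Frame depth is 37 mm along y. It is built from two vertical stiles running the full outside height and two horizontal rails spanning the gap between the stiles.

C is an open bookshelf. Two side panels, each 34 mm thick, 351 mm deep and 1329 mm tall, stand 1196 mm apart (outside-to-outside). Between them sit 4 shelves, each 20 mm thick and 351 mm deep, spanning the full gap between the sides. The bottom shelf rests on the floor (its underside at z = 0) and the clear gap between one shelf's top and the next shelf's underside is 380 mm.

The picture frame is on top of the stool. The bookshelf is on the floor beside the stool on its +x side.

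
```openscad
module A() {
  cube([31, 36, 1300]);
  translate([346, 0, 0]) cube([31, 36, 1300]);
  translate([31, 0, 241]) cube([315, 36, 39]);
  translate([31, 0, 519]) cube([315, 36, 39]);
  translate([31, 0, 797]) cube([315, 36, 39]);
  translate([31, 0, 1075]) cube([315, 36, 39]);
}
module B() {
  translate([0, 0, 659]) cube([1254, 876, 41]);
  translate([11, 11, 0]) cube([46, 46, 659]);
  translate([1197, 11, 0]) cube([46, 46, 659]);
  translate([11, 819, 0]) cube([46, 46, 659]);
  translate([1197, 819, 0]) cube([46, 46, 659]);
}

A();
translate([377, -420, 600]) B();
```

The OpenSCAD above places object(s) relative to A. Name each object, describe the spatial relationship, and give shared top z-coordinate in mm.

Both tops at z = 1300 mm.

A is a ladder. B is a table. The table is beside the ladder with their tops flush at z = 1300. The shared top z-coordinate is 1300 mm.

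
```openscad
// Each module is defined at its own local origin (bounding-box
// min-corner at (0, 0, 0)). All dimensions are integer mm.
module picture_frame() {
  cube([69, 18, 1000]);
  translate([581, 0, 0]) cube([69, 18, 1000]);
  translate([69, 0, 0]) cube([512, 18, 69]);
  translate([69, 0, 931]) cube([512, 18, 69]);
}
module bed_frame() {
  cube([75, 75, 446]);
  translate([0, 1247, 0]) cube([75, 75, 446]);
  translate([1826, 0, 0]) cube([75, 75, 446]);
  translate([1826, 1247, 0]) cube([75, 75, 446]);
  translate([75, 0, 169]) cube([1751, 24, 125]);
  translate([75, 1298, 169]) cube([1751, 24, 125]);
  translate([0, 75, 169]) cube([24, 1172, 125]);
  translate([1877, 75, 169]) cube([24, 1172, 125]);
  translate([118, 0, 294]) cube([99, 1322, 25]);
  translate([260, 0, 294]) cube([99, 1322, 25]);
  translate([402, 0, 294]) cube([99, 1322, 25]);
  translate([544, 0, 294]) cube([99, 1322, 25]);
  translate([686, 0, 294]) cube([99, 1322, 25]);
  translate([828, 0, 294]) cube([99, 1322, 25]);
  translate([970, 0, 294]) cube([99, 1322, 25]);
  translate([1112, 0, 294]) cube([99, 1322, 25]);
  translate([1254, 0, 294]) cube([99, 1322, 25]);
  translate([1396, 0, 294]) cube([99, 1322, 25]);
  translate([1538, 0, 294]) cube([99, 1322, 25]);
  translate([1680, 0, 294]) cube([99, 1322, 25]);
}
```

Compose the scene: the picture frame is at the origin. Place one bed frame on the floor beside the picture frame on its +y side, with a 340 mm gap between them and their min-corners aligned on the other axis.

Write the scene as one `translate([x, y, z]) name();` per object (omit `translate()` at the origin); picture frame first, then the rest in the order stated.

picture_frame();
translate([0, 358, 0]) bed_frame();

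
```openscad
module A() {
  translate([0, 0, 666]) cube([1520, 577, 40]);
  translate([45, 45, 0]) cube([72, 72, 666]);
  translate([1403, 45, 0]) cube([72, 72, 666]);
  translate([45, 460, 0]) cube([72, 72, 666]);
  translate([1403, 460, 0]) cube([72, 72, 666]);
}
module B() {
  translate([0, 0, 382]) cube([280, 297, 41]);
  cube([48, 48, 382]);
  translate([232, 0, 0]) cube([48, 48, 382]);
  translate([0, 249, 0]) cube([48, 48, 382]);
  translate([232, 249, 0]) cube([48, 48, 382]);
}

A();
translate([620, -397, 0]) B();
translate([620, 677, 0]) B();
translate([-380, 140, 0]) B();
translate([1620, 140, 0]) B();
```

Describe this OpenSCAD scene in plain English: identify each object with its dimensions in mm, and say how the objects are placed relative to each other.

A is a table: top 1520 mm (x) × 577 mm (y), 40 mm thick, upper face at z = 706 mm, on four 72×72 mm square legs, each inset 45 mm from the nearest pair of top edges, running from z = 0 to the bottom of the top.

B is a four-legged stool. The seat is 280×297 mm, 41 mm thick, top at z = 423 mm. It stands on four square legs, each 48×48 mm in cross-section, from z = 0 to the seat underside, each flush with a corner of the seat.

Four stools sit around the table at the −y, +y, −x, +x sides.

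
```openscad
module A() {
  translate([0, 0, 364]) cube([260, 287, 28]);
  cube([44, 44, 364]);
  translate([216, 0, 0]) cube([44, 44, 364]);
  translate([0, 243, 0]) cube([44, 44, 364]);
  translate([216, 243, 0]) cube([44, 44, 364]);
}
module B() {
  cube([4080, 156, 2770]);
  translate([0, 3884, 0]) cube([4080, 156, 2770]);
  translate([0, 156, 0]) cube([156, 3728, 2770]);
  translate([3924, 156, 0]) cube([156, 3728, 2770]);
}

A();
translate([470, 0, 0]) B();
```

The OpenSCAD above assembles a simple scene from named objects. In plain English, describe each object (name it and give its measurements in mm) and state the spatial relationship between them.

A is a four-legged stool. The seat is 260×287 mm, 28 mm thick, top at z = 392 mm. It stands on four square legs, each 44×44 mm in cross-section, from z = 0 to the seat underside, each flush with a corner of the seat.

B is a box-shaped house frame (walls only): outside footprint 4080×4040 mm, wall height 2770 mm, wall thickness 156 mm. The two y-facing walls run the full x-width; the two x-facing walls fit between the inner faces of the y-facing walls.

The house frame is on the floor beside the stool on its +x side.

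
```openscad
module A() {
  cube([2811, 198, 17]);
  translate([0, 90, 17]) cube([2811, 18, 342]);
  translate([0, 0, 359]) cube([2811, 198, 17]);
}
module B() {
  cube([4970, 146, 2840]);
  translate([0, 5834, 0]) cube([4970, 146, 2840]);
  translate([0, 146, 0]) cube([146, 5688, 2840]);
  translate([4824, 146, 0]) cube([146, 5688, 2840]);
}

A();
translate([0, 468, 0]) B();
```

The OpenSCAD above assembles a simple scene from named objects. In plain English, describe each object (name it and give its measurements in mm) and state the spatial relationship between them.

A is an I-beam lying along x, 2811 mm long. Overall section height 376 mm. Two flanges 198 mm wide (y) and 17 mm thick, one on the floor and one at the top; a web 18 mm thick runs between them, centred on the flange width.

B is the wall frame of a small rectangular building: four walls, each 2840 mm tall and 146 mm thick, enclosing a footprint 4970 mm (x) by 5980 mm (y) outside-to-outside, with no floor or roof. The front and back walls (the −y and +y sides) span the full width; the two side walls fit between them.

The house frame is on the floor beside the I-beam on its +y side.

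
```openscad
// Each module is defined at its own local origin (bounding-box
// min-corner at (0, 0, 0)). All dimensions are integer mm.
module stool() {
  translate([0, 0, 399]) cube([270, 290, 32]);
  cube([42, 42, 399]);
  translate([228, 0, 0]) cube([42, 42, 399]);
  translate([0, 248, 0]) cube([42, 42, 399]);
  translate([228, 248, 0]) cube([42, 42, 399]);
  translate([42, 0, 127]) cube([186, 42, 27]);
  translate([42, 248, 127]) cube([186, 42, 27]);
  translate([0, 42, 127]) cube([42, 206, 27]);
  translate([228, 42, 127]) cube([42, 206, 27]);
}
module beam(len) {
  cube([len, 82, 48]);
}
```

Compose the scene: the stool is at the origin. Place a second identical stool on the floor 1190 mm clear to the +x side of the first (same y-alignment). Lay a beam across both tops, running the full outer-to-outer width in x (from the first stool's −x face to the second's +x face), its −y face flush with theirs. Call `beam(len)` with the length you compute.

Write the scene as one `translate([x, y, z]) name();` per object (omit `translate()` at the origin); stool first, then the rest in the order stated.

stool();
translate([1460, 0, 0]) stool();
translate([0, 0, 431]) beam(1730);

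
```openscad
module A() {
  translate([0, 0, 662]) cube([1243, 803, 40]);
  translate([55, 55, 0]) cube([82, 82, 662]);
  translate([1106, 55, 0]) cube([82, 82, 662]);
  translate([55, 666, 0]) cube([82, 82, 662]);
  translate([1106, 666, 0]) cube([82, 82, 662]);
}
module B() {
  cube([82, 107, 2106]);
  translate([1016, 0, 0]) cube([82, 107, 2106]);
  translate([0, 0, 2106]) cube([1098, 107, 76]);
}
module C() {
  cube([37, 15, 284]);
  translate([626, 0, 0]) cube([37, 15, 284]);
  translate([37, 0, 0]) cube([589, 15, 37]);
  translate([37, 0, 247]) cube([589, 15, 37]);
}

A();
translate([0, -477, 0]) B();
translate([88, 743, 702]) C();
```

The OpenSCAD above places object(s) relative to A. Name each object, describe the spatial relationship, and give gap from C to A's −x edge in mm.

A is a table. B is a door frame. C is a picture frame. The door frame is on the floor beside the table on its −y side. The picture frame is on top of the table. The gap from the picture frame to the table's −x edge is 88 mm.

The picture frame's min-x is at 88; the table's min-x is 0; gap = 88 mm.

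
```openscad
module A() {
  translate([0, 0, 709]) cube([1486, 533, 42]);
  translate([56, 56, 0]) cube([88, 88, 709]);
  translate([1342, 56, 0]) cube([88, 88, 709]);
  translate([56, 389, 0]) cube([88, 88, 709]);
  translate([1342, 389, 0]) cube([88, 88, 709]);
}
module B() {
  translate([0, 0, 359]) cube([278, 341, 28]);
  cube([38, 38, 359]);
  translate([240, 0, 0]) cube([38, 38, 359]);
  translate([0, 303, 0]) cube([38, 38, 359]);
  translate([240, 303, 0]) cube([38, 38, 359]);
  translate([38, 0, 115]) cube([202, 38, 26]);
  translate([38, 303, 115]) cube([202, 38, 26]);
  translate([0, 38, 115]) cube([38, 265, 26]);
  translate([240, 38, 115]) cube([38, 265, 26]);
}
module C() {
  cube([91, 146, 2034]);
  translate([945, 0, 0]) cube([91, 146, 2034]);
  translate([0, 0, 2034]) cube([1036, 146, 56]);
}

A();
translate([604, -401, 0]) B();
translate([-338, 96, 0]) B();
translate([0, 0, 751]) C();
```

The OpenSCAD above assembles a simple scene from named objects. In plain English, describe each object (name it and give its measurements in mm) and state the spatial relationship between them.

A is a table: top 1486 mm (x) × 533 mm (y), 42 mm thick, upper face at z = 751 mm, on four 88×88 mm square legs, each inset 56 mm from the nearest pair of top edges, running from z = 0 to the bottom of the top.

B is a simple wooden stool: a rectangular seat 278 mm (x) by 341 mm (y), 28 mm thick, top face at z = 387 mm, on four square legs, each 38×38 mm in cross-section. The legs rest on z = 0, each flush with a corner of the seat. Four stretchers, 38 mm wide and 26 mm tall, connect adjacent legs with their undersides at z = 115 mm, each running between the inner faces of the legs it joins and aligned with the legs' outer faces on the other axis.

C is a door frame. The clear opening is 854 mm wide and 2034 mm high. Two 91 mm wide jambs, 146 mm deep, stand either side of the opening from the floor to the top of the opening. A 56 mm thick head sits across the top of both jambs, spanning the full outside width of the frame.

Two stools sit around the table at the −y, −x sides. The door frame is on top of the table.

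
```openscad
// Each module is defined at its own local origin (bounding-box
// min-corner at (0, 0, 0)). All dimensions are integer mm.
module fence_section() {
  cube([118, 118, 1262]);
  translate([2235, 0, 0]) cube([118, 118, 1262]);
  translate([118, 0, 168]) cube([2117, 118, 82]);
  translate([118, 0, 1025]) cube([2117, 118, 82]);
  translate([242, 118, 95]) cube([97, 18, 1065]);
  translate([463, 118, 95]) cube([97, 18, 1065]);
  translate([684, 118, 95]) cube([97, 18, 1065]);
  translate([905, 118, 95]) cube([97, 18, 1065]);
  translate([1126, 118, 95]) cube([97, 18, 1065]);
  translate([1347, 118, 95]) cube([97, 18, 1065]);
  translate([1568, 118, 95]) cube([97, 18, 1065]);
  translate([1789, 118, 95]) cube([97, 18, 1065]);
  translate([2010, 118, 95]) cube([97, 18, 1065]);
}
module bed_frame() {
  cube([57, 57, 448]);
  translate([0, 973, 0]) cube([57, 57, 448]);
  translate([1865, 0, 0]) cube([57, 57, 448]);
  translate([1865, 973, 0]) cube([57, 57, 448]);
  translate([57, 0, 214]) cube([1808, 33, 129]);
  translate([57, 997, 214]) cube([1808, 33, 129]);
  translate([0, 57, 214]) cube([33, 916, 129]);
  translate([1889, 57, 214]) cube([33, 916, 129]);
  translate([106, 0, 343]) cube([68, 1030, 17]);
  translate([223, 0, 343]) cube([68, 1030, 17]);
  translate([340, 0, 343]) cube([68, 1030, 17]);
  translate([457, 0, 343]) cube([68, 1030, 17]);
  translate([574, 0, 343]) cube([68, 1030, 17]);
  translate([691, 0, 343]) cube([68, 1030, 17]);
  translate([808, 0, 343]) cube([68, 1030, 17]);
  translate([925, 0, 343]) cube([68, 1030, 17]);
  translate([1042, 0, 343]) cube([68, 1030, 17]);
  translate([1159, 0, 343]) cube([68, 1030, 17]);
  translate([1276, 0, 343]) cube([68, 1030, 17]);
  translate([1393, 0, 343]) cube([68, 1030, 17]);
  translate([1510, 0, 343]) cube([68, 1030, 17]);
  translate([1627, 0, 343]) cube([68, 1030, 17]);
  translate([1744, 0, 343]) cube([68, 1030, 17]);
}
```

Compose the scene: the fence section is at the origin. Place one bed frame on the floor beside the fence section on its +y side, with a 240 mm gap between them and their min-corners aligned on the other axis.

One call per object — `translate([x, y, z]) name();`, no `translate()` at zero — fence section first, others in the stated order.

fence_section();
translate([0, 376, 0]) bed_frame();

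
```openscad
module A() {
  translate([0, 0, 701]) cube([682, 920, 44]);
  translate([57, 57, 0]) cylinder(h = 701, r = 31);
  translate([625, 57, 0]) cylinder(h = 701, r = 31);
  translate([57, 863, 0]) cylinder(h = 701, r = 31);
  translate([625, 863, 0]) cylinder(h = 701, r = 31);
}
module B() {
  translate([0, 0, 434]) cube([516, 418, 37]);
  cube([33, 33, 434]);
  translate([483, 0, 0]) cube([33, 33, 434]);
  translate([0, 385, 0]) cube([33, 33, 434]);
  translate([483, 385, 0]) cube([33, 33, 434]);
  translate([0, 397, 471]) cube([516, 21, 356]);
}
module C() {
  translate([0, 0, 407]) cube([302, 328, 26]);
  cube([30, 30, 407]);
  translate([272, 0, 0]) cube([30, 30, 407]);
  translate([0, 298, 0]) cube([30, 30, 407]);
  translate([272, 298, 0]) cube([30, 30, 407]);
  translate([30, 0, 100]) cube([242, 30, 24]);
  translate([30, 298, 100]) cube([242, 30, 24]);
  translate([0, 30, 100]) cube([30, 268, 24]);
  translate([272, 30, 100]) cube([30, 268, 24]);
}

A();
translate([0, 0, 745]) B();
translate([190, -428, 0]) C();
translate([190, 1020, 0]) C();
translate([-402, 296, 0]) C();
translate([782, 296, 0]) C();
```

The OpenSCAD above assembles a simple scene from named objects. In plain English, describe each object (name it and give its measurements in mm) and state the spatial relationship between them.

A is a table with a 682×920 mm rectangular top, 44 mm thick, top surface at z = 745 mm, supported by four round legs of 62 mm diameter, each leg's bounding box inset 26 mm from the nearest pair of top edges, running from the floor.

B is a chair. The seat is a 516×418×37 mm slab with its top at z = 471 mm, on four 33×33 mm corner legs (flush with the seat edges, standing on z = 0). A flat backrest 21 mm thick, 356 mm tall, spans the full seat width and rises from the seat top along its +y edge, rear face flush with the rear of the seat.

C is a simple wooden stool: a rectangular seat 302 mm (x) by 328 mm (y), 26 mm thick, top face at z = 433 mm, on four square legs, each 30×30 mm in cross-section. The legs rest on z = 0, each flush with a corner of the seat. Four stretchers, 30 mm wide and 24 mm tall, connect adjacent legs with their undersides at z = 100 mm, each running between the inner faces of the legs it joins and aligned with the legs' outer faces on the other axis.

The chair is on top of the table. Four stools sit around the table at the −y, +y, −x, +x sides.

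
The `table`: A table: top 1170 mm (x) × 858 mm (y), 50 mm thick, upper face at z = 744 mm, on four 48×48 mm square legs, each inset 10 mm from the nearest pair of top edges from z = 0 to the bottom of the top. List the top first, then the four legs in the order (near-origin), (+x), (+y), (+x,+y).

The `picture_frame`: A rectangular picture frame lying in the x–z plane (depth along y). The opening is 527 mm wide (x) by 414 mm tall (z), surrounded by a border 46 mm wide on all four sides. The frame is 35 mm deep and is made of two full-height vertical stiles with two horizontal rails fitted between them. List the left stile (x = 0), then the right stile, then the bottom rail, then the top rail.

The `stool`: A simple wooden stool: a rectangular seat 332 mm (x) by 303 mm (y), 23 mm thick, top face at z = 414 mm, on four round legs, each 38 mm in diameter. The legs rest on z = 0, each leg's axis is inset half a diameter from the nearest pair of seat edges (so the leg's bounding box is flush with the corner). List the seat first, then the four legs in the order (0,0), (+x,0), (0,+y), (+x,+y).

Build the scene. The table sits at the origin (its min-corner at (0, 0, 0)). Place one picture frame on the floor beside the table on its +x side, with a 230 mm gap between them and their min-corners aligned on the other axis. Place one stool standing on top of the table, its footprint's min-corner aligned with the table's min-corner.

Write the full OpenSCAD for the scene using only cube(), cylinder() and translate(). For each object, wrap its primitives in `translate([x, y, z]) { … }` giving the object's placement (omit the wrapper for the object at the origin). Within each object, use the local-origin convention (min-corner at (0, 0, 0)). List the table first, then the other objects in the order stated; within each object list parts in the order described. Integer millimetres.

translate([0, 0, 694]) cube([1170, 858, 50]);
translate([10, 10, 0]) cube([48, 48, 694]);
translate([1112, 10, 0]) cube([48, 48, 694]);
translate([10, 800, 0]) cube([48, 48, 694]);
translate([1112, 800, 0]) cube([48, 48, 694]);
translate([1400, 0, 0]) {
  cube([46, 35, 506]);
  translate([573, 0, 0]) cube([46, 35, 506]);
  translate([46, 0, 0]) cube([527, 35, 46]);
  translate([46, 0, 460]) cube([527, 35, 46]);
}
translate([0, 0, 744]) {
  translate([0, 0, 391]) cube([332, 303, 23]);
  translate([19, 19, 0]) cylinder(h = 391, r = 19);
  translate([313, 19, 0]) cylinder(h = 391, r = 19);
  translate([19, 284, 0]) cylinder(h = 391, r = 19);
  translate([313, 284, 0]) cylinder(h = 391, r = 19);
}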